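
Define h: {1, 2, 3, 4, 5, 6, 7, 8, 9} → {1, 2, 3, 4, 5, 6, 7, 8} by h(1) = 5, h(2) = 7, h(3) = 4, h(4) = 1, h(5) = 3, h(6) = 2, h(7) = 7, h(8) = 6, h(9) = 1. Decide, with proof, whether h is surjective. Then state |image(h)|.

7

No element maps to 8, so h is not surjective.
The image of h is {1, 2, 3, 4, 5, 6, 7}, which has 7 elements.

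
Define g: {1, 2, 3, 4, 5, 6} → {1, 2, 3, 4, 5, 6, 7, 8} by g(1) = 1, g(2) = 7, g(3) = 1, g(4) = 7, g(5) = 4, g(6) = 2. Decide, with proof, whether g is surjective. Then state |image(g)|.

No element maps to 3, so g is not surjective.
The image of g is {1, 2, 4, 7}, which has 4 elements.

4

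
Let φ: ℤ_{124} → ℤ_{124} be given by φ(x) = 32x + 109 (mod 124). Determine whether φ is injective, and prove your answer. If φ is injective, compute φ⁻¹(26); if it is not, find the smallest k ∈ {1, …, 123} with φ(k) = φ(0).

31

We have gcd(32, 124) = 4 > 1. Taking a = 0 and b = 31: φ(0) = 109 and φ(31) = 32·31 + 109 = 1101 ≡ 109 (mod 124).
So φ(0) = φ(31) while 0 ≠ 31, hence φ is not injective.
Since φ is not injective, we find the least positive k with φ(k) = φ(0): this means 32k ≡ 0 (mod 124), i.e. 124 ∣ 32k. Since gcd(32, 124) = 4, dividing through by 4 this holds exactly when 31 ∣ 8k, and as gcd(8, 31) = 1, exactly when 31 ∣ k.
The smallest positive such k is 31.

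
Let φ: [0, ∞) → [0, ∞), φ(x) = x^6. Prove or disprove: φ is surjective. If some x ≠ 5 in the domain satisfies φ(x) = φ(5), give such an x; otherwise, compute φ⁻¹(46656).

6

For any y ∈ [0, ∞), x = y^{1/6} ∈ [0, ∞) gives φ(x) = y, so φ is surjective.
Since x ↦ x^6 is strictly increasing on [0, ∞), it is injective there, so no x ≠ 5 in the domain has φ(x) = φ(5). We therefore compute φ⁻¹(46656) = 46656^{1/6} = 6 (indeed 6^6 = 46656).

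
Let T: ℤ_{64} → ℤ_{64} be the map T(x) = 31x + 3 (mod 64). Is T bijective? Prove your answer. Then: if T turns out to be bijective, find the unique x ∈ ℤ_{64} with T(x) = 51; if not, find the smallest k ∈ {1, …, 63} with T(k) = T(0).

If T(x_1) = T(x_2), then 31x_1 ≡ 31x_2 (mod 64). Because gcd(31, 64) = 1, we may cancel 31 to get x_1 ≡ x_2 (mod 64).
We now compute 31⁻¹ mod 64 explicitly. Euclid's algorithm: 64 = 2·31 + 2, 31 = 15·2 + 1; back-substituting gives 1 = 31·31 − 15·64, so 31⁻¹ ≡ 31 (mod 64).
Then y ↦ 31(y − 3) is a two-sided inverse to T, so every y ∈ ℤ_{64} has a preimage.
So T is bijective.
Since T is bijective, we find T⁻¹(51): we need 31x ≡ 51 − 3 ≡ 48 (mod 64). Using 31⁻¹ = 31: x ≡ 31·48 = 1488 = 23·64 + 16, so x = 16.
Check: T(16) = 31·16 + 3 = 499 = 7·64 + 51 ≡ 51 (mod 64).

16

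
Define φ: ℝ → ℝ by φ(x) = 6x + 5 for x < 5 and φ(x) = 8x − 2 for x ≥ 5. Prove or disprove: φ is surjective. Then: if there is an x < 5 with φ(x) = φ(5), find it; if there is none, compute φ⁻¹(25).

Both pieces are strictly increasing (slopes 6 and 8), so each is injective on its own interval.
The left piece maps (−∞, 5) onto (−∞, 35); the right piece maps [5, ∞) onto [38, ∞).
The union (−∞, 35) ∪ [38, ∞) omits the interval between 35 and 38; in particular 35 has no preimage. So φ is not surjective.
Because the two images are disjoint, no x < 5 has φ(x) = φ(5), so we compute φ⁻¹(25): 25 lies in (−∞, 35), so solve 6x + 5 = 25: x = (25 − 5)/6 = 10/3.

10/3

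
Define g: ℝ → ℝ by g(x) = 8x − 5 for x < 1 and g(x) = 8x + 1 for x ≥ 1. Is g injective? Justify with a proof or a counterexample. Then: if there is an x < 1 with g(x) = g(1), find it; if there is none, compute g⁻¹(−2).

3/8

Both pieces are strictly increasing (slopes 8 and 8), so each is injective on its own interval.
The left piece maps (−∞, 1) onto (−∞, 3); the right piece maps [1, ∞) onto [9, ∞).
These images are disjoint, so no value is attained by both pieces. Hence g is injective.
Because the two images are disjoint, no x < 1 has g(x) = g(1), so we compute g⁻¹(−2): −2 lies in (−∞, 3), so solve 8x − 5 = −2: x = (−2 + 5)/8 = 3/8.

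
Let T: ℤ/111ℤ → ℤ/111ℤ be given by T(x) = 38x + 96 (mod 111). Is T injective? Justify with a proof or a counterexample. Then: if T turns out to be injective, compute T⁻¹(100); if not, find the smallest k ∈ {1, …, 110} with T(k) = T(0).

41

If T(s) = T(t), then 38s ≡ 38t (mod 111). Because gcd(38, 111) = 1, we may cancel 38 to get s ≡ t (mod 111).
Therefore T is injective.
We now compute 38⁻¹ mod 111 explicitly. Euclid's algorithm: 111 = 2·38 + 35, 38 = 1·35 + 3, 35 = 11·3 + 2, 3 = 1·2 + 1; back-substituting gives 1 = 38·38 − 13·111, so 38⁻¹ ≡ 38 (mod 111).
Since T is injective, we compute T⁻¹(100): solve 38x + 96 ≡ 100 (mod 111), i.e. 38x ≡ 4 (mod 111).
Multiplying by 38⁻¹ = 38 gives x ≡ 38·4 = 152 = 1·111 + 41 ≡ 41 (mod 111).
Check: T(41) = 38·41 + 96 = 1654 = 14·111 + 100 ≡ 100 (mod 111).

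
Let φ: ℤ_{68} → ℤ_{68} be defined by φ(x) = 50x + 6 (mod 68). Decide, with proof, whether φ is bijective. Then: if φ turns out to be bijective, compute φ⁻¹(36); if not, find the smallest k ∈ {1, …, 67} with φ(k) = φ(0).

We have gcd(50, 68) = 2 > 1. Taking u = 0 and v = 34: φ(0) = 6 and φ(34) = 50·34 + 6 = 1706 ≡ 6 (mod 68).
So φ(0) = φ(34) while 0 ≠ 34, so φ is not injective, hence not bijective.
Since φ is not bijective, we find the least positive k with φ(k) = φ(0): this means 50k ≡ 0 (mod 68), i.e. 68 ∣ 50k. Since gcd(50, 68) = 2, dividing through by 2 this holds exactly when 34 ∣ 25k, and as gcd(25, 34) = 1, exactly when 34 ∣ k.
The smallest positive such k is 34.

34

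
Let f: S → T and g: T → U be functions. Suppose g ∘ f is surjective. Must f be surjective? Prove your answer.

No. Take S = {1, 2}, T = {1, 2, 3}, U = {1}, f(a) = 1 for every a ∈ S, and g(b) = 1 for every b ∈ T.
Then g ∘ f is surjective onto {1}, but 3 ∈ T has no preimage under f, so f is not surjective.

not surjective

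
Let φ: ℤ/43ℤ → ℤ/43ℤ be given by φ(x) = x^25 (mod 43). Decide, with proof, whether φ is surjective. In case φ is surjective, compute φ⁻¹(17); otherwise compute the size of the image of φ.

Since 43 is prime, the nonzero elements of ℤ/43ℤ form a cyclic group of order 42.
As gcd(25, 42) = 1, raising to the 25th power is a bijection on this group: if s^25 ≡ t^25 then (st^{−1})^25 = 1, and the only element of order dividing gcd(25, 42) = 1 is 1, so s = t.
With φ(0) = 0 this makes φ injective on all of ℤ/43ℤ, hence bijective (finite equal-size domain and codomain). In particular φ is surjective.
Since φ is surjective, we find the preimage of 17. The inverse of x ↦ x^25 on (ℤ/43ℤ)^× is x ↦ x^37, because 25·37 = 925 = 22·42 + 1 ≡ 1 (mod 42) and x^{42} = 1 for x ≠ 0 (Fermat). So φ⁻¹(17) = 17^37 mod 43.
Repeated squaring mod 43: 17^1 ≡ 17, 17^2 ≡ 17² = 289 ≡ 31, 17^4 ≡ 31² = 961 ≡ 15, 17^8 ≡ 15² = 225 ≡ 10, 17^16 ≡ 10² = 100 ≡ 14, 17^32 ≡ 14² = 196 ≡ 24. Since 37 = 32 + 4 + 1, 17^37 ≡ 24·15·17: 24·15 = 360 ≡ 16, then 16·17 = 272 ≡ 14. So 17^37 ≡ 14 (mod 43).
Hence φ⁻¹(17) = 14.

14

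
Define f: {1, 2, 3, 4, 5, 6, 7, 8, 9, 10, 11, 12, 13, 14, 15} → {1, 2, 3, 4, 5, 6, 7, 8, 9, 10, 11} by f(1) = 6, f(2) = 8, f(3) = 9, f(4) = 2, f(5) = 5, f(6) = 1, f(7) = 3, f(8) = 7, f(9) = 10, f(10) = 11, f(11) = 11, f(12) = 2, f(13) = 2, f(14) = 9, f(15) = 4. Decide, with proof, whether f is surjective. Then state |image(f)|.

11

Every element of the codomain has a preimage: 1 = f(6), 2 = f(4), 3 = f(7), 4 = f(15), 5 = f(5), 6 = f(1), 7 = f(8), 8 = f(2), 9 = f(3), 10 = f(9), 11 = f(10).
Thus f is surjective.
The image of f is {1, 2, 3, 4, 5, 6, 7, 8, 9, 10, 11}, which has 11 elements.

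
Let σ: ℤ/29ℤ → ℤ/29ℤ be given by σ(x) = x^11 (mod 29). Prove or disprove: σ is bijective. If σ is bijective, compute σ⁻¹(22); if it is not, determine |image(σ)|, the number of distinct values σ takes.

Since 29 is prime, the nonzero elements of ℤ/29ℤ form a cyclic group of order 28.
As gcd(11, 28) = 1, raising to the 11th power is a bijection on this group: if x_1^11 ≡ x_2^11 then (x_1x_2^{−1})^11 = 1, and the only element of order dividing gcd(11, 28) = 1 is 1, so x_1 = x_2.
With σ(0) = 0 this makes σ injective on all of ℤ/29ℤ, hence bijective (finite equal-size domain and codomain). In particular σ is bijective.
Since σ is bijective, we find the preimage of 22. The inverse of x ↦ x^11 on (ℤ/29ℤ)^× is x ↦ x^23, because 11·23 = 253 = 9·28 + 1 ≡ 1 (mod 28) and x^{28} = 1 for x ≠ 0 (Fermat). So σ⁻¹(22) = 22^23 mod 29.
Repeated squaring mod 29: 22^1 ≡ 22, 22^2 ≡ 22² = 484 ≡ 20, 22^4 ≡ 20² = 400 ≡ 23, 22^8 ≡ 23² = 529 ≡ 7, 22^16 ≡ 7² = 49 ≡ 20. Since 23 = 16 + 4 + 2 + 1, 22^23 ≡ 20·23·20·22: 20·23 = 460 ≡ 25, then 25·20 = 500 ≡ 7, then 7·22 = 154 ≡ 9. So 22^23 ≡ 9 (mod 29).
Hence σ⁻¹(22) = 9.

9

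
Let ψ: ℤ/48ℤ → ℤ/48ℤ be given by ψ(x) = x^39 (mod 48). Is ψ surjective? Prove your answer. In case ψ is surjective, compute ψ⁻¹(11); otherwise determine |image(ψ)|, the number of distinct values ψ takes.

27

ψ(0) = 0^39 = 0.
ψ(6): Repeated squaring mod 48: 6^1 ≡ 6, 6^2 ≡ 6² = 36, 6^4 ≡ 36² = 1296 ≡ 0, 6^8 ≡ 0² = 0, 6^16 ≡ 0² = 0, 6^32 ≡ 0² = 0. Since 39 = 32 + 4 + 2 + 1, 6^39 ≡ 0·0·36·6: 0·0 = 0, then 0·36 = 0, then 0·6 = 0. So 6^39 ≡ 0 (mod 48).
So ψ(0) = ψ(6) = 0 while 0 ≠ 6, so ψ is not injective.
A non-injective map from the 48-element set ℤ/48ℤ to itself takes at most 47 distinct values, so it cannot be surjective. So ψ is not surjective.
Since ψ is not surjective, we determine |image(ψ)|. Computing x^39 mod 48 for each x (by repeated squaring, reducing mod 48 at every step), the values ψ(0), ψ(1), …, ψ(47) are: 0, 1, 32, 27, 16, 29, 0, 7, 32, 9, 16, 35, 0, 37, 32, 15, 16, 17, 0, 43, 32, 45, 16, 23, 0, 25, 32, 3, 16, 5, 0, 31, 32, 33, 16, 11, 0, 13, 32, 39, 16, 41, 0, 19, 32, 21, 16, 47.
The distinct values are {0, 1, 3, 5, 7, 9, 11, 13, 15, 16, 17, 19, 21, 23, 25, 27, 29, 31, 32, 33, 35, 37, 39, 41, 43, 45, 47}; there are 27 of them.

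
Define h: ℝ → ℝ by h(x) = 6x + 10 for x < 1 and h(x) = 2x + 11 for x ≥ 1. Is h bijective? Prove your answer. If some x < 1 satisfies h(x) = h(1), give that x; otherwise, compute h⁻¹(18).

Both pieces are strictly increasing (slopes 6 and 2), so each is injective on its own interval.
The left piece maps (−∞, 1) onto (−∞, 16); the right piece maps [1, ∞) onto [13, ∞).
These images overlap. In particular h(1) = 13 (right piece), and solving 6x + 10 = 13 on the left piece gives x = 1/2 < 1.
So h(1/2) = h(1) with 1/2 ≠ 1, and h is not injective, hence not bijective. This x = 1/2 is the requested value below 1.

1/2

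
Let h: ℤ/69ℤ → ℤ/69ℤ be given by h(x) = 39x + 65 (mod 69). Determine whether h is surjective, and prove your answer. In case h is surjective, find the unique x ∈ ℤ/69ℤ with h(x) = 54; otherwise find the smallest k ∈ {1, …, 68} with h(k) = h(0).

Since gcd(39, 69) = 3, we have 39x ≡ 0 (mod 3) for all x, so h(x) ≡ 2 (mod 3).
But 0 ≢ 2 (mod 3), so 0 ∈ ℤ/69ℤ has no preimage. Therefore h is not surjective.
Since h is not surjective, we find the least positive k with h(k) = h(0): this means 39k ≡ 0 (mod 69), i.e. 69 ∣ 39k. Since gcd(39, 69) = 3, dividing through by 3 this holds exactly when 23 ∣ 13k, and as gcd(13, 23) = 1, exactly when 23 ∣ k.
The smallest positive such k is 23.

23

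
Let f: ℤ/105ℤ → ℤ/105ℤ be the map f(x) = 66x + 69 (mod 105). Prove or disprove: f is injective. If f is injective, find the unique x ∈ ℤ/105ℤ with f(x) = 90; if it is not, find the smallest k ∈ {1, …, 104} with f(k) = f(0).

We have gcd(66, 105) = 3 > 1. Taking u = 0 and v = 35: f(0) = 69 and f(35) = 66·35 + 69 = 2379 ≡ 69 (mod 105).
So f(0) = f(35) while 0 ≠ 35, thus f is not injective.
Since f is not injective, we find the least positive k with f(k) = f(0): this means 66k ≡ 0 (mod 105), i.e. 105 ∣ 66k. Since gcd(66, 105) = 3, dividing through by 3 this holds exactly when 35 ∣ 22k, and as gcd(22, 35) = 1, exactly when 35 ∣ k.
The smallest positive such k is 35.

35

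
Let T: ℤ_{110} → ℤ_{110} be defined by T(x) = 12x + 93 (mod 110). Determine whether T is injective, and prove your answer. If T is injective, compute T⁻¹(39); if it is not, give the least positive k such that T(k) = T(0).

We have gcd(12, 110) = 2 > 1. Taking x_1 = 0 and x_2 = 55: T(0) = 93 and T(55) = 12·55 + 93 = 753 ≡ 93 (mod 110).
So T(0) = T(55) while 0 ≠ 55, hence T is not injective.
Since T is not injective, we find the least positive k with T(k) = T(0): this means 12k ≡ 0 (mod 110), i.e. 110 ∣ 12k. Since gcd(12, 110) = 2, dividing through by 2 this holds exactly when 55 ∣ 6k, and as gcd(6, 55) = 1, exactly when 55 ∣ k.
The smallest positive such k is 55.

55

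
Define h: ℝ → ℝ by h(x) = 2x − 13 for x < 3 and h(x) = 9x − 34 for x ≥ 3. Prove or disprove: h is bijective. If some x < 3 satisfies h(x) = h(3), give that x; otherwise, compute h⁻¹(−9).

2

Both pieces are strictly increasing (slopes 2 and 9), so each is injective on its own interval.
The left piece maps (−∞, 3) onto (−∞, −7); the right piece maps [3, ∞) onto [−7, ∞).
Since −7 = −7, the images partition ℝ: h is injective and surjective, hence bijective.
Because the two images are disjoint, no x < 3 has h(x) = h(3), so we compute h⁻¹(−9): −9 lies in (−∞, −7), so solve 2x − 13 = −9: x = (−9 + 13)/2 = 2.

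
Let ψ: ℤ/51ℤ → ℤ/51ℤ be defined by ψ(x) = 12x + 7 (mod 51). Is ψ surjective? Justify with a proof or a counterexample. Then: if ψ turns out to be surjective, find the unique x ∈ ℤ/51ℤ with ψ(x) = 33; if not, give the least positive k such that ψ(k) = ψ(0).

17

Recall that ψ is surjective if every y in the codomain equals ψ(x) for some x in the domain.
Since gcd(12, 51) = 3, we have 12x ≡ 0 (mod 3) for all x, so ψ(x) ≡ 1 (mod 3).
But 0 ≢ 1 (mod 3), so 0 ∈ ℤ/51ℤ has no preimage. Thus ψ is not surjective.
Since ψ is not surjective, we find the least positive k with ψ(k) = ψ(0): this means 12k ≡ 0 (mod 51), i.e. 51 ∣ 12k. Since gcd(12, 51) = 3, dividing through by 3 this holds exactly when 17 ∣ 4k, and as gcd(4, 17) = 1, exactly when 17 ∣ k.
The smallest positive such k is 17.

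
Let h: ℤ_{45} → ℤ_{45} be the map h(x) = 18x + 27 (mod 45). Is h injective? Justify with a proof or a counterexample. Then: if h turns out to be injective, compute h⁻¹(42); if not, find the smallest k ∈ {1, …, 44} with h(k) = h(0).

Recall that h is injective when h(u) = h(v) forces u = v.
We have gcd(18, 45) = 9 > 1. Taking u = 0 and v = 5: h(0) = 27 and h(5) = 18·5 + 27 = 117 ≡ 27 (mod 45).
So h(0) = h(5) while 0 ≠ 5, hence h is not injective.
Since h is not injective, we find the least positive k with h(k) = h(0): this means 18k ≡ 0 (mod 45), i.e. 45 ∣ 18k. Since gcd(18, 45) = 9, dividing through by 9 this holds exactly when 5 ∣ 2k, and as gcd(2, 5) = 1, exactly when 5 ∣ k.
The smallest positive such k is 5.

5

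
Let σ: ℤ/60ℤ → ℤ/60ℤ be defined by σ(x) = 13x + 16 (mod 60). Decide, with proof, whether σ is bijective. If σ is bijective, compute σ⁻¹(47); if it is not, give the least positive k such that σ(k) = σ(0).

If σ(s) = σ(t), then 13s ≡ 13t (mod 60). Because gcd(13, 60) = 1, we may cancel 13 to get s ≡ t (mod 60).
We now compute 13⁻¹ mod 60 explicitly. Euclid's algorithm: 60 = 4·13 + 8, 13 = 1·8 + 5, 8 = 1·5 + 3, 5 = 1·3 + 2, 3 = 1·2 + 1; back-substituting gives 1 = 37·13 − 8·60, so 13⁻¹ ≡ 37 (mod 60).
Then y ↦ 37(y − 16) is a two-sided inverse to σ, so every y ∈ ℤ/60ℤ has a preimage.
So σ is bijective.
Since σ is bijective, we compute σ⁻¹(47): solve 13x + 16 ≡ 47 (mod 60), i.e. 13x ≡ 31 (mod 60).
Multiplying by 13⁻¹ = 37 gives x ≡ 37·31 = 1147 = 19·60 + 7 ≡ 7 (mod 60).
Check: σ(7) = 13·7 + 16 = 107 = 1·60 + 47 ≡ 47 (mod 60).

7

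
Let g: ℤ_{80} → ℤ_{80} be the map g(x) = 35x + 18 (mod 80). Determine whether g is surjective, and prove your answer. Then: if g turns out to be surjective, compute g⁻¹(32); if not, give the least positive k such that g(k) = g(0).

By definition, g is surjective if every y in the codomain equals g(x) for some x in the domain.
Since gcd(35, 80) = 5, we have 35x ≡ 0 (mod 5) for all x, so g(x) ≡ 3 (mod 5).
But 0 ≢ 3 (mod 5), so 0 ∈ ℤ_{80} has no preimage. So g is not surjective.
Since g is not surjective, we find the least positive k with g(k) = g(0): this means 35k ≡ 0 (mod 80), i.e. 80 ∣ 35k. Since gcd(35, 80) = 5, dividing through by 5 this holds exactly when 16 ∣ 7k, and as gcd(7, 16) = 1, exactly when 16 ∣ k.
The smallest positive such k is 16.

16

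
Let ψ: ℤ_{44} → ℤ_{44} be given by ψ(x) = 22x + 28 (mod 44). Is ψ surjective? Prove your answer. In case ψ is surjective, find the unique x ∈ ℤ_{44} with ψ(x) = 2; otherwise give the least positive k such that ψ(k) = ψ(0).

2

Since gcd(22, 44) = 22, we have 22x ≡ 0 (mod 22) for all x, so ψ(x) ≡ 6 (mod 22).
But 0 ≢ 6 (mod 22), so 0 ∈ ℤ_{44} has no preimage. So ψ is not surjective.
Since ψ is not surjective, we find the least positive k with ψ(k) = ψ(0): this means 22k ≡ 0 (mod 44), i.e. 44 ∣ 22k. Since gcd(22, 44) = 22, dividing through by 22 this holds exactly when 2 ∣ k.
The smallest positive such k is 2.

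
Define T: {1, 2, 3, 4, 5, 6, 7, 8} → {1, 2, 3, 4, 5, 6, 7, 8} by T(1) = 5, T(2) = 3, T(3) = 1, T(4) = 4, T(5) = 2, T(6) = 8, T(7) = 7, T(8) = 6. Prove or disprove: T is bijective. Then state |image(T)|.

The values 5, 3, 1, 4, 2, 8, 7, 6 are a permutation of {1, 2, 3, 4, 5, 6, 7, 8}: each element appears exactly once.
So T is injective and surjective, hence bijective.
The image of T is {1, 2, 3, 4, 5, 6, 7, 8}, which has 8 elements.

8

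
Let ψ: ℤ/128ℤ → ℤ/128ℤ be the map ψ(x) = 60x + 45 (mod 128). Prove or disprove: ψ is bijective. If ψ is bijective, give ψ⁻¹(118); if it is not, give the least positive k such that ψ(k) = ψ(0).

32

We have gcd(60, 128) = 4 > 1. Taking x_1 = 0 and x_2 = 32: ψ(0) = 45 and ψ(32) = 60·32 + 45 = 1965 ≡ 45 (mod 128).
So ψ(0) = ψ(32) while 0 ≠ 32, thus ψ is not injective, hence not bijective.
Since ψ is not bijective, we find the least positive k with ψ(k) = ψ(0): this means 60k ≡ 0 (mod 128), i.e. 128 ∣ 60k. Since gcd(60, 128) = 4, dividing through by 4 this holds exactly when 32 ∣ 15k, and as gcd(15, 32) = 1, exactly when 32 ∣ k.
The smallest positive such k is 32.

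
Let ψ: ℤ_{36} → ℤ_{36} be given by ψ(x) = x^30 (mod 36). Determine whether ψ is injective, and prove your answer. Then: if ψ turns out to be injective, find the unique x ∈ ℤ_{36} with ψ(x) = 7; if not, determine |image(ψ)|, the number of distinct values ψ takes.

4

ψ(2): Repeated squaring mod 36: 2^1 ≡ 2, 2^2 ≡ 2² = 4, 2^4 ≡ 4² = 16, 2^8 ≡ 16² = 256 ≡ 4, 2^16 ≡ 4² = 16. Since 30 = 16 + 8 + 4 + 2, 2^30 ≡ 16·4·16·4: 16·4 = 64 ≡ 28, then 28·16 = 448 ≡ 16, then 16·4 = 64 ≡ 28. So 2^30 ≡ 28 (mod 36).
ψ(4): Repeated squaring mod 36: 4^1 ≡ 4, 4^2 ≡ 4² = 16, 4^4 ≡ 16² = 256 ≡ 4, 4^8 ≡ 4² = 16, 4^16 ≡ 16² = 256 ≡ 4. Since 30 = 16 + 8 + 4 + 2, 4^30 ≡ 4·16·4·16: 4·16 = 64 ≡ 28, then 28·4 = 112 ≡ 4, then 4·16 = 64 ≡ 28. So 4^30 ≡ 28 (mod 36).
So ψ(2) = ψ(4) = 28 while 2 ≠ 4, therefore ψ is not injective.
Since ψ is not injective, we determine |image(ψ)|. Computing x^30 mod 36 for each x (by repeated squaring, reducing mod 36 at every step), the values ψ(0), ψ(1), …, ψ(35) are: 0, 1, 28, 9, 28, 1, 0, 1, 28, 9, 28, 1, 0, 1, 28, 9, 28, 1, 0, 1, 28, 9, 28, 1, 0, 1, 28, 9, 28, 1, 0, 1, 28, 9, 28, 1.
The distinct values are {0, 1, 9, 28}; there are 4 of them.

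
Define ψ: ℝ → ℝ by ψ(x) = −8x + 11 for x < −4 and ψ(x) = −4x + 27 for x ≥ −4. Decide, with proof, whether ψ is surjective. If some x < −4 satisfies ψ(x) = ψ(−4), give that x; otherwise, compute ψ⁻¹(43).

Both pieces are strictly decreasing (slopes −8 and −4), so each is injective on its own interval.
The left piece maps (−∞, −4) onto (43, ∞); the right piece maps [−4, ∞) onto (−∞, 43].
These images together cover ℝ, so ψ is surjective.
Because the two images are disjoint, no x < −4 has ψ(x) = ψ(−4), so we compute ψ⁻¹(43): 43 lies in (−∞, 43], so solve −4x + 27 = 43: x = (43 − 27)/(−4) = −4.

-4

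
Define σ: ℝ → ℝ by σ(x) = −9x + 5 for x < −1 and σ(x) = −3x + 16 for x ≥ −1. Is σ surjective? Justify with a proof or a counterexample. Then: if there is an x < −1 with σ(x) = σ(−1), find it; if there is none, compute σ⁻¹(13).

-14/9

Both pieces are strictly decreasing (slopes −9 and −3), so each is injective on its own interval.
The left piece maps (−∞, −1) onto (14, ∞); the right piece maps [−1, ∞) onto (−∞, 19].
The union (14, ∞) ∪ (−∞, 19] covers ℝ, so σ is surjective.
For the follow-up: the images overlap, so an x < −1 with σ(x) = σ(−1) exists. σ(−1) = 19; solving −9x + 5 = 19 for x < −1 gives x = (19 − 5)/(−9) = −14/9.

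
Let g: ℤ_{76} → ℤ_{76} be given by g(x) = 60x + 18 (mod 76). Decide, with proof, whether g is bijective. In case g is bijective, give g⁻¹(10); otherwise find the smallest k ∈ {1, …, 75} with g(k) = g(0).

We have gcd(60, 76) = 4 > 1. Taking x_1 = 0 and x_2 = 19: g(0) = 18 and g(19) = 60·19 + 18 = 1158 ≡ 18 (mod 76).
So g(0) = g(19) while 0 ≠ 19, thus g is not injective, hence not bijective.
Since g is not bijective, we find the least positive k with g(k) = g(0): this means 60k ≡ 0 (mod 76), i.e. 76 ∣ 60k. Since gcd(60, 76) = 4, dividing through by 4 this holds exactly when 19 ∣ 15k, and as gcd(15, 19) = 1, exactly when 19 ∣ k.
The smallest positive such k is 19.

19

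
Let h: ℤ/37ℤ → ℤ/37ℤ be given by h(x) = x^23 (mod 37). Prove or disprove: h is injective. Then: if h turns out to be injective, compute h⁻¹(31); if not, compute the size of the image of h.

Since 37 is prime, the nonzero elements of ℤ/37ℤ form a cyclic group of order 36.
As gcd(23, 36) = 1, raising to the 23rd power is a bijection on this group: if s^23 ≡ t^23 then (st^{−1})^23 = 1, and the only element of order dividing gcd(23, 36) = 1 is 1, so s = t.
With h(0) = 0 this makes h injective on all of ℤ/37ℤ, hence bijective (finite equal-size domain and codomain). In particular h is injective.
Since h is injective, we find the preimage of 31. The inverse of x ↦ x^23 on (ℤ/37ℤ)^× is x ↦ x^11, because 23·11 = 253 = 7·36 + 1 ≡ 1 (mod 36) and x^{36} = 1 for x ≠ 0 (Fermat). So h⁻¹(31) = 31^11 mod 37.
Repeated squaring mod 37: 31^1 ≡ 31, 31^2 ≡ 31² = 961 ≡ 36, 31^4 ≡ 36² = 1296 ≡ 1, 31^8 ≡ 1² = 1. Since 11 = 8 + 2 + 1, 31^11 ≡ 1·36·31: 1·36 = 36, then 36·31 = 1116 ≡ 6. So 31^11 ≡ 6 (mod 37).
Hence h⁻¹(31) = 6.

6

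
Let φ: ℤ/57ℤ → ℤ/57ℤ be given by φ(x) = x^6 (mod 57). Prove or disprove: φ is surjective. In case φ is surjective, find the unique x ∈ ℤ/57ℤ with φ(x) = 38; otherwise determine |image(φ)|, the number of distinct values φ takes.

φ(2): Repeated squaring mod 57: 2^1 ≡ 2, 2^2 ≡ 2² = 4, 2^4 ≡ 4² = 16. Since 6 = 4 + 2, 2^6 ≡ 16·4: 16·4 = 64 ≡ 7. So 2^6 ≡ 7 (mod 57).
φ(5): Repeated squaring mod 57: 5^1 ≡ 5, 5^2 ≡ 5² = 25, 5^4 ≡ 25² = 625 ≡ 55. Since 6 = 4 + 2, 5^6 ≡ 55·25: 55·25 = 1375 ≡ 7. So 5^6 ≡ 7 (mod 57).
So φ(2) = φ(5) = 7 while 2 ≠ 5, hence φ is not injective.
A non-injective map from the 57-element set ℤ/57ℤ to itself takes at most 56 distinct values, so it cannot be surjective. Therefore φ is not surjective.
Since φ is not surjective, we determine |image(φ)|. Computing x^6 mod 57 for each x (by repeated squaring, reducing mod 57 at every step), the values φ(0), φ(1), …, φ(56) are: 0, 1, 7, 45, 49, 7, 30, 1, 1, 30, 49, 1, 39, 49, 7, 30, 7, 7, 39, 19, 1, 45, 7, 49, 45, 49, 1, 39, 49, 49, 39, 1, 49, 45, 49, 7, 45, 1, 19, 39, 7, 7, 30, 7, 49, 39, 1, 49, 30, 1, 1, 30, 7, 49, 45, 7, 1.
The distinct values are {0, 1, 7, 19, 30, 39, 45, 49}; there are 8 of them.

8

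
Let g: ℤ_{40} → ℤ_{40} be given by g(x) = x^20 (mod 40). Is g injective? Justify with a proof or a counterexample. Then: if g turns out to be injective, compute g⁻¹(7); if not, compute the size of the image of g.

g(1) = 1^20 = 1.
g(3): Repeated squaring mod 40: 3^1 ≡ 3, 3^2 ≡ 3² = 9, 3^4 ≡ 9² = 81 ≡ 1, 3^8 ≡ 1² = 1, 3^16 ≡ 1² = 1. Since 20 = 16 + 4, 3^20 ≡ 1·1: 1·1 = 1. So 3^20 ≡ 1 (mod 40).
So g(1) = g(3) = 1 while 1 ≠ 3, so g is not injective.
Since g is not injective, we determine |image(g)|. Computing x^20 mod 40 for each x (by repeated squaring, reducing mod 40 at every step), the values g(0), g(1), …, g(39) are: 0, 1, 16, 1, 16, 25, 16, 1, 16, 1, 0, 1, 16, 1, 16, 25, 16, 1, 16, 1, 0, 1, 16, 1, 16, 25, 16, 1, 16, 1, 0, 1, 16, 1, 16, 25, 16, 1, 16, 1.
The distinct values are {0, 1, 16, 25}; there are 4 of them.

4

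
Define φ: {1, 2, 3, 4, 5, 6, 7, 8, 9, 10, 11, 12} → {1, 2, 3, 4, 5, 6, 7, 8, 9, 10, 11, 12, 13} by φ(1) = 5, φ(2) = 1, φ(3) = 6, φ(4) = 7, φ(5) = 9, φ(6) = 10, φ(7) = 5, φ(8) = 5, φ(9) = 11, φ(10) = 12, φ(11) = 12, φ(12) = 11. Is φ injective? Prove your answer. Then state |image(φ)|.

φ(1) = 5 = φ(7) with 1 ≠ 7, so φ is not injective.
The image of φ is {1, 5, 6, 7, 9, 10, 11, 12}, which has 8 elements.

8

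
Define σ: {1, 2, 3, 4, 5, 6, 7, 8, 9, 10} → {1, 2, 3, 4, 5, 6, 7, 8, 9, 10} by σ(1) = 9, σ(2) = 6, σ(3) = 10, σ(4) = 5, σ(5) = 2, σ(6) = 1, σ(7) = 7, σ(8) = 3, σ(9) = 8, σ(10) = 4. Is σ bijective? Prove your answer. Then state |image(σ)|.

The values 9, 6, 10, 5, 2, 1, 7, 3, 8, 4 are a permutation of {1, 2, 3, 4, 5, 6, 7, 8, 9, 10}: each element appears exactly once.
So σ is injective and surjective, hence bijective.
The image of σ is {1, 2, 3, 4, 5, 6, 7, 8, 9, 10}, which has 10 elements.

10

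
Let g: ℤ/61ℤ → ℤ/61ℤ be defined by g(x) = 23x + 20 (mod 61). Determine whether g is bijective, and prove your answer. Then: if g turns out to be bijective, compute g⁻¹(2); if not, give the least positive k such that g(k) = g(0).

Suppose g(s) = g(t) in ℤ/61ℤ. Then 23s + 20 ≡ 23t + 20 (mod 61), hence 23(s − t) ≡ 0 (mod 61).
Since gcd(23, 61) = 1, 23 is invertible modulo 61, therefore s − t ≡ 0 (mod 61), i.e. s = t.
We now compute 23⁻¹ mod 61 explicitly. Euclid's algorithm: 61 = 2·23 + 15, 23 = 1·15 + 8, 15 = 1·8 + 7, 8 = 1·7 + 1; back-substituting gives 1 = 8·23 − 3·61, so 23⁻¹ ≡ 8 (mod 61).
For any y ∈ ℤ/61ℤ, x = 8(y − 20) mod 61 satisfies g(x) = 23·8(y − 20) + 20 ≡ y (since 23·8 ≡ 1 mod 61). So every y has a preimage.
Thus g is bijective.
Since g is bijective, we find g⁻¹(2): we need 23x ≡ 2 − 20 ≡ 43 (mod 61). Using 23⁻¹ = 8: x ≡ 8·43 = 344 = 5·61 + 39, so x = 39.
Check: g(39) = 23·39 + 20 = 917 = 15·61 + 2 ≡ 2 (mod 61).

39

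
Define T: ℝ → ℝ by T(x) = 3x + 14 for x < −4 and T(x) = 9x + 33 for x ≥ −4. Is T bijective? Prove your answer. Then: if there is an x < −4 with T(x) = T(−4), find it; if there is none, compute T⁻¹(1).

Both pieces are strictly increasing (slopes 3 and 9), so each is injective on its own interval.
The left piece maps (−∞, −4) onto (−∞, 2); the right piece maps [−4, ∞) onto [−3, ∞).
These images overlap. In particular T(−4) = −3 (right piece), and solving 3x + 14 = −3 on the left piece gives x = −17/3 < −4.
So T(−17/3) = T(−4) with −17/3 ≠ −4, and T is not injective, hence not bijective. This x = −17/3 is the requested value below −4.

-17/3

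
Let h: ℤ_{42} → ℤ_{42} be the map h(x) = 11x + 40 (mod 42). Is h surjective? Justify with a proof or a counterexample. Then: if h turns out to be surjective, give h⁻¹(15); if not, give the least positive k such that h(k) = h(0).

By definition, h is surjective if every y in the codomain equals h(x) for some x in the domain.
Since gcd(11, 42) = 1, 11 is invertible modulo 42. Euclid's algorithm: 42 = 3·11 + 9, 11 = 1·9 + 2, 9 = 4·2 + 1; back-substituting gives 1 = 23·11 − 6·42, so 11⁻¹ ≡ 23 (mod 42).
Then y ↦ 23(y − 40) is a two-sided inverse to h, so every y ∈ ℤ_{42} has a preimage.
Hence h is surjective.
Since h is surjective, we compute h⁻¹(15): solve 11x + 40 ≡ 15 (mod 42), i.e. 11x ≡ 17 (mod 42).
Multiplying by 11⁻¹ = 23 gives x ≡ 23·17 = 391 = 9·42 + 13 ≡ 13 (mod 42).
Check: h(13) = 11·13 + 40 = 183 = 4·42 + 15 ≡ 15 (mod 42).

13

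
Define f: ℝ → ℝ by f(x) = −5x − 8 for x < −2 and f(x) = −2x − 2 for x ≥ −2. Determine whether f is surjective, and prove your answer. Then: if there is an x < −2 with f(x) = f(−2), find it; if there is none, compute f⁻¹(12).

-4

Both pieces are strictly decreasing (slopes −5 and −2), so each is injective on its own interval.
The left piece maps (−∞, −2) onto (2, ∞); the right piece maps [−2, ∞) onto (−∞, 2].
These images together cover ℝ, so f is surjective.
Because the two images are disjoint, no x < −2 has f(x) = f(−2), so we compute f⁻¹(12): 12 lies in (2, ∞), so solve −5x − 8 = 12: x = (12 + 8)/(−5) = −4.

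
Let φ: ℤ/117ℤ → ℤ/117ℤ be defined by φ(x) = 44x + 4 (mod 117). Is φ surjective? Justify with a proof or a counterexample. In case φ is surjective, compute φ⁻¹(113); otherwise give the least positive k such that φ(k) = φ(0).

53

Since gcd(44, 117) = 1, 44 is invertible modulo 117. Euclid's algorithm: 117 = 2·44 + 29, 44 = 1·29 + 15, 29 = 1·15 + 14, 15 = 1·14 + 1; back-substituting gives 1 = 8·44 − 3·117, so 44⁻¹ ≡ 8 (mod 117).
For any y ∈ ℤ/117ℤ, x = 8(y − 4) mod 117 satisfies φ(x) = 44·8(y − 4) + 4 ≡ y (since 44·8 ≡ 1 mod 117). So every y has a preimage.
Hence φ is surjective.
Since φ is surjective, we find φ⁻¹(113): we need 44x ≡ 113 − 4 ≡ 109 (mod 117). Using 44⁻¹ = 8: x ≡ 8·109 = 872 = 7·117 + 53, so x = 53.
Check: φ(53) = 44·53 + 4 = 2336 = 19·117 + 113 ≡ 113 (mod 117).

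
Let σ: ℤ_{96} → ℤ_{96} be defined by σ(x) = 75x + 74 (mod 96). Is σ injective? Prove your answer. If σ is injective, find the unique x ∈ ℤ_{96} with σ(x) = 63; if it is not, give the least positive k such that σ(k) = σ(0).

32

We have gcd(75, 96) = 3 > 1. Taking x_1 = 0 and x_2 = 32: σ(0) = 74 and σ(32) = 75·32 + 74 = 2474 ≡ 74 (mod 96).
So σ(0) = σ(32) while 0 ≠ 32, hence σ is not injective.
Since σ is not injective, we find the least positive k with σ(k) = σ(0): this means 75k ≡ 0 (mod 96), i.e. 96 ∣ 75k. Since gcd(75, 96) = 3, dividing through by 3 this holds exactly when 32 ∣ 25k, and as gcd(25, 32) = 1, exactly when 32 ∣ k.
The smallest positive such k is 32.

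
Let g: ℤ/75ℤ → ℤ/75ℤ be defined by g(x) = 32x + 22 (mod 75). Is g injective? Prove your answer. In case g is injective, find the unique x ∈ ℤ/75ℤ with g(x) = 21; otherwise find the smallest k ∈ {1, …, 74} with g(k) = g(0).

7

Suppose g(s) = g(t) in ℤ/75ℤ. Then 32s + 22 ≡ 32t + 22 (mod 75), so 32(s − t) ≡ 0 (mod 75).
Since gcd(32, 75) = 1, 32 is invertible modulo 75, so s − t ≡ 0 (mod 75), i.e. s = t.
Hence g is injective.
We now compute 32⁻¹ mod 75 explicitly. Euclid's algorithm: 75 = 2·32 + 11, 32 = 2·11 + 10, 11 = 1·10 + 1; back-substituting gives 1 = 68·32 − 29·75, so 32⁻¹ ≡ 68 (mod 75).
Since g is injective, we compute g⁻¹(21): solve 32x + 22 ≡ 21 (mod 75), i.e. 32x ≡ 74 (mod 75).
Multiplying by 32⁻¹ = 68 gives x ≡ 68·74 = 5032 = 67·75 + 7 ≡ 7 (mod 75).
Check: g(7) = 32·7 + 22 = 246 = 3·75 + 21 ≡ 21 (mod 75).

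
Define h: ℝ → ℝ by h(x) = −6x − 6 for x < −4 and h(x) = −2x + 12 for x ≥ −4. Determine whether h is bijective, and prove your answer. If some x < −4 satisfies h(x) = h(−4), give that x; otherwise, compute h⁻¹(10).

-13/3

Both pieces are strictly decreasing (slopes −6 and −2), so each is injective on its own interval.
The left piece maps (−∞, −4) onto (18, ∞); the right piece maps [−4, ∞) onto (−∞, 20].
These images overlap. In particular h(−4) = 20 (right piece), and solving −6x − 6 = 20 on the left piece gives x = −13/3 < −4.
So h(−13/3) = h(−4) with −13/3 ≠ −4, and h is not injective, hence not bijective. This x = −13/3 is the requested value below −4.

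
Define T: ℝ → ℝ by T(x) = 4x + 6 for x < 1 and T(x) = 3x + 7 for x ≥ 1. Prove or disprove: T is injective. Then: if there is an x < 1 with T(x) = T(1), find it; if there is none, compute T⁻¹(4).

Both pieces are strictly increasing (slopes 4 and 3), so each is injective on its own interval.
The left piece maps (−∞, 1) onto (−∞, 10); the right piece maps [1, ∞) onto [10, ∞).
These images are disjoint, so no value is attained by both pieces. Thus T is injective.
Because the two images are disjoint, no x < 1 has T(x) = T(1), so we compute T⁻¹(4): 4 lies in (−∞, 10), so solve 4x + 6 = 4: x = (4 − 6)/4 = −1/2.

-1/2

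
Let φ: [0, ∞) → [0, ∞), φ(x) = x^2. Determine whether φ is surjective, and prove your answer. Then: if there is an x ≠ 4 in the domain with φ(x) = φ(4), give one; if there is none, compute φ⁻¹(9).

For any y ∈ [0, ∞), x = y^{1/2} ∈ [0, ∞) gives φ(x) = y, so φ is surjective.
Since x ↦ x^2 is strictly increasing on [0, ∞), it is injective there, so no x ≠ 4 in the domain has φ(x) = φ(4). We therefore compute φ⁻¹(9) = 9^{1/2} = 3 (indeed 3^2 = 9).

3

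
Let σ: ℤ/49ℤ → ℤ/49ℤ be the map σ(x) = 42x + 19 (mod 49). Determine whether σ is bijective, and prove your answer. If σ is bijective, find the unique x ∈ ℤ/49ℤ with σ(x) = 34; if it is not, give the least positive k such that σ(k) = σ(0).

7

Recall: σ is injective if σ(x_1) = σ(x_2) implies x_1 = x_2.
We have gcd(42, 49) = 7 > 1. Taking x_1 = 0 and x_2 = 7: σ(0) = 19 and σ(7) = 42·7 + 19 = 313 ≡ 19 (mod 49).
So σ(0) = σ(7) while 0 ≠ 7, therefore σ is not injective, hence not bijective.
Since σ is not bijective, we find the least positive k with σ(k) = σ(0): this means 42k ≡ 0 (mod 49), i.e. 49 ∣ 42k. Since gcd(42, 49) = 7, dividing through by 7 this holds exactly when 7 ∣ 6k, and as gcd(6, 7) = 1, exactly when 7 ∣ k.
The smallest positive such k is 7.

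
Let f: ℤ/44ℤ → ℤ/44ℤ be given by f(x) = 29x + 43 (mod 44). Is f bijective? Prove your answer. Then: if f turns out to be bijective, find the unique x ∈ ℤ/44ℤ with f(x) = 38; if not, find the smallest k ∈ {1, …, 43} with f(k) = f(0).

Recall that injectivity means: for all u, v in the domain, f(u) = f(v) implies u = v.
If f(u) = f(v), then 29u ≡ 29v (mod 44). Because gcd(29, 44) = 1, we may cancel 29 to get u ≡ v (mod 44).
We now compute 29⁻¹ mod 44 explicitly. Euclid's algorithm: 44 = 1·29 + 15, 29 = 1·15 + 14, 15 = 1·14 + 1; back-substituting gives 1 = 41·29 − 27·44, so 29⁻¹ ≡ 41 (mod 44).
Then y ↦ 41(y − 43) is a two-sided inverse to f, so every y ∈ ℤ/44ℤ has a preimage.
So f is bijective.
Since f is bijective, we compute f⁻¹(38): solve 29x + 43 ≡ 38 (mod 44), i.e. 29x ≡ 39 (mod 44).
Multiplying by 29⁻¹ = 41 gives x ≡ 41·39 = 1599 = 36·44 + 15 ≡ 15 (mod 44).
Check: f(15) = 29·15 + 43 = 478 = 10·44 + 38 ≡ 38 (mod 44).

15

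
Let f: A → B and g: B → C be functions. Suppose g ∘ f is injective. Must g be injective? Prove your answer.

No. Take A = {1, 2}, B = {1, 2, 3, 4}, C = {1, 2, 3, 4}, f(a) = a for each a ∈ A, and g(b) = 3 if b ∈ {3, 4} else g(b) = b.
Then g ∘ f = f is injective (A ⊂ B and f is the inclusion), but g(3) = g(4) = 3 with 3 ≠ 4, so g is not injective.

not injective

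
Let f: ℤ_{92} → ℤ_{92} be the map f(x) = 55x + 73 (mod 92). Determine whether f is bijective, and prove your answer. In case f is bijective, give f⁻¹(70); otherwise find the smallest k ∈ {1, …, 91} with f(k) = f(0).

If f(a) = f(b), then 55a ≡ 55b (mod 92). Because gcd(55, 92) = 1, we may cancel 55 to get a ≡ b (mod 92).
We now compute 55⁻¹ mod 92 explicitly. Euclid's algorithm: 92 = 1·55 + 37, 55 = 1·37 + 18, 37 = 2·18 + 1; back-substituting gives 1 = 87·55 − 52·92, so 55⁻¹ ≡ 87 (mod 92).
Then y ↦ 87(y − 73) is a two-sided inverse to f, so every y ∈ ℤ_{92} has a preimage.
Thus f is bijective.
Since f is bijective, we compute f⁻¹(70): solve 55x + 73 ≡ 70 (mod 92), i.e. 55x ≡ 89 (mod 92).
Multiplying by 55⁻¹ = 87 gives x ≡ 87·89 = 7743 = 84·92 + 15 ≡ 15 (mod 92).
Check: f(15) = 55·15 + 73 = 898 = 9·92 + 70 ≡ 70 (mod 92).

15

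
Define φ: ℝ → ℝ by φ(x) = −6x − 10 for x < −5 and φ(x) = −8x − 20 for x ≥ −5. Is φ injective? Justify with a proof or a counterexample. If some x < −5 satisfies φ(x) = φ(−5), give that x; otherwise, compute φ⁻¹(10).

Both pieces are strictly decreasing (slopes −6 and −8), so each is injective on its own interval.
The left piece maps (−∞, −5) onto (20, ∞); the right piece maps [−5, ∞) onto (−∞, 20].
These images are disjoint, so no value is attained by both pieces. Hence φ is injective.
Because the two images are disjoint, no x < −5 has φ(x) = φ(−5), so we compute φ⁻¹(10): 10 lies in (−∞, 20], so solve −8x − 20 = 10: x = (10 + 20)/(−8) = −15/4.

-15/4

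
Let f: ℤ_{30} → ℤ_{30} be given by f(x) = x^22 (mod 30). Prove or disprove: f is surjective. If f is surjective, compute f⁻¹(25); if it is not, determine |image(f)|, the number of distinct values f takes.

f(2): Repeated squaring mod 30: 2^1 ≡ 2, 2^2 ≡ 2² = 4, 2^4 ≡ 4² = 16, 2^8 ≡ 16² = 256 ≡ 16, 2^16 ≡ 16² = 256 ≡ 16. Since 22 = 16 + 4 + 2, 2^22 ≡ 16·16·4: 16·16 = 256 ≡ 16, then 16·4 = 64 ≡ 4. So 2^22 ≡ 4 (mod 30).
f(8): Repeated squaring mod 30: 8^1 ≡ 8, 8^2 ≡ 8² = 64 ≡ 4, 8^4 ≡ 4² = 16, 8^8 ≡ 16² = 256 ≡ 16, 8^16 ≡ 16² = 256 ≡ 16. Since 22 = 16 + 4 + 2, 8^22 ≡ 16·16·4: 16·16 = 256 ≡ 16, then 16·4 = 64 ≡ 4. So 8^22 ≡ 4 (mod 30).
So f(2) = f(8) = 4 while 2 ≠ 8, hence f is not injective.
A non-injective map from the 30-element set ℤ_{30} to itself takes at most 29 distinct values, so it cannot be surjective. So f is not surjective.
Since f is not surjective, we determine |image(f)|. Computing x^22 mod 30 for each x (by repeated squaring, reducing mod 30 at every step), the values f(0), f(1), …, f(29) are: 0, 1, 4, 9, 16, 25, 6, 19, 4, 21, 10, 1, 24, 19, 16, 15, 16, 19, 24, 1, 10, 21, 4, 19, 6, 25, 16, 9, 4, 1.
The distinct values are {0, 1, 4, 6, 9, 10, 15, 16, 19, 21, 24, 25}; there are 12 of them.

12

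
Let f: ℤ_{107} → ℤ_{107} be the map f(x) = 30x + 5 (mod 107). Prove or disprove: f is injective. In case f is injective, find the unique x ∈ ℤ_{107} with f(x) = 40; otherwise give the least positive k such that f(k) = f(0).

19

If f(x_1) = f(x_2), then 30x_1 ≡ 30x_2 (mod 107). Because gcd(30, 107) = 1, we may cancel 30 to get x_1 ≡ x_2 (mod 107).
Therefore f is injective.
We now compute 30⁻¹ mod 107 explicitly. Euclid's algorithm: 107 = 3·30 + 17, 30 = 1·17 + 13, 17 = 1·13 + 4, 13 = 3·4 + 1; back-substituting gives 1 = 25·30 − 7·107, so 30⁻¹ ≡ 25 (mod 107).
Since f is injective, we compute f⁻¹(40): solve 30x + 5 ≡ 40 (mod 107), i.e. 30x ≡ 35 (mod 107).
Multiplying by 30⁻¹ = 25 gives x ≡ 25·35 = 875 = 8·107 + 19 ≡ 19 (mod 107).
Check: f(19) = 30·19 + 5 = 575 = 5·107 + 40 ≡ 40 (mod 107).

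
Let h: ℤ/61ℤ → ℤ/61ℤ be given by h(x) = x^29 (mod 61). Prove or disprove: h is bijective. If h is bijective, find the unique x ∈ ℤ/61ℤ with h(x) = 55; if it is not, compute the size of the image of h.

Since 61 is prime, the nonzero elements of ℤ/61ℤ form a cyclic group of order 60.
As gcd(29, 60) = 1, raising to the 29th power is a bijection on this group: if u^29 ≡ v^29 then (uv^{−1})^29 = 1, and the only element of order dividing gcd(29, 60) = 1 is 1, so u = v.
With h(0) = 0 this makes h injective on all of ℤ/61ℤ, hence bijective (finite equal-size domain and codomain). In particular h is bijective.
Since h is bijective, we find the preimage of 55. The inverse of x ↦ x^29 on (ℤ/61ℤ)^× is x ↦ x^29, because 29·29 = 841 = 14·60 + 1 ≡ 1 (mod 60) and x^{60} = 1 for x ≠ 0 (Fermat). So h⁻¹(55) = 55^29 mod 61.
Repeated squaring mod 61: 55^1 ≡ 55, 55^2 ≡ 55² = 3025 ≡ 36, 55^4 ≡ 36² = 1296 ≡ 15, 55^8 ≡ 15² = 225 ≡ 42, 55^16 ≡ 42² = 1764 ≡ 56. Since 29 = 16 + 8 + 4 + 1, 55^29 ≡ 56·42·15·55: 56·42 = 2352 ≡ 34, then 34·15 = 510 ≡ 22, then 22·55 = 1210 ≡ 51. So 55^29 ≡ 51 (mod 61).
Hence h⁻¹(55) = 51.

51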